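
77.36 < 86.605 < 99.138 True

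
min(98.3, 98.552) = 98.3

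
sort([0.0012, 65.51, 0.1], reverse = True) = [65.51, 0.1, 0.0012]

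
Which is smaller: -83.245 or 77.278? -83.245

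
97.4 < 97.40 False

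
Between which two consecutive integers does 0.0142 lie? 0 and 1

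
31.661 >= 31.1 True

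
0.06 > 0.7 False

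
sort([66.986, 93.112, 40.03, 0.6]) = [0.6, 40.03, 66.986, 93.112]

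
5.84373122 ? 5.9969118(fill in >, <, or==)<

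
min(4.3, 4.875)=4.3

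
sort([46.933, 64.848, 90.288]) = [46.933, 64.848, 90.288]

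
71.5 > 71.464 True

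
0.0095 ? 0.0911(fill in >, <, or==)<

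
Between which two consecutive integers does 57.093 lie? 57 and 58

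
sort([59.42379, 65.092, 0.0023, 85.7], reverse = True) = [85.7, 65.092, 59.42379, 0.0023]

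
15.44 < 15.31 False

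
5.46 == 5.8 False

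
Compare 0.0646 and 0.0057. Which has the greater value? 0.0646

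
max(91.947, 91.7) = 91.947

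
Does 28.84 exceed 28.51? Yes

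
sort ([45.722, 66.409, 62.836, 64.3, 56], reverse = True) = [66.409, 64.3, 62.836, 56, 45.722]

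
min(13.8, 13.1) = 13.1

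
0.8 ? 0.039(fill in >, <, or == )>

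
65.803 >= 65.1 True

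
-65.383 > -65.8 True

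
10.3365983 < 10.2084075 False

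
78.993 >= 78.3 True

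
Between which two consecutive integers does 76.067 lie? 76 and 77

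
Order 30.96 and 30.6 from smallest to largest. 30.6, 30.96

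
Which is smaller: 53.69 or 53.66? 53.66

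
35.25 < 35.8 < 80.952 True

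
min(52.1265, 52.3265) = 52.1265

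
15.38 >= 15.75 False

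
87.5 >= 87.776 False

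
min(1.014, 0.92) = 0.92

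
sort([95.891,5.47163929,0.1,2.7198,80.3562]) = [0.1,2.7198,5.47163929,80.3562,95.891]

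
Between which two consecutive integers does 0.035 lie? 0 and 1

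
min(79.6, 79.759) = 79.6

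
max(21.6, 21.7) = 21.7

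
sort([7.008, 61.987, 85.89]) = [7.008, 61.987, 85.89]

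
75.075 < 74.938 False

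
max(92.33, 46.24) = 92.33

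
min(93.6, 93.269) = 93.269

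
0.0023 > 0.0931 False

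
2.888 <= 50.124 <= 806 True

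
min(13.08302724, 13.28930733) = 13.08302724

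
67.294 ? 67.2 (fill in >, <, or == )>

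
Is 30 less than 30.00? No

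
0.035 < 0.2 True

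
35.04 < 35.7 True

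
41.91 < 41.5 False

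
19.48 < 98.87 True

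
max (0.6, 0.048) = 0.6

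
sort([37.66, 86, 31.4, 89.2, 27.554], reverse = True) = [89.2, 86, 37.66, 31.4, 27.554]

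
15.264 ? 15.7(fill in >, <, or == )<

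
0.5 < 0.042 False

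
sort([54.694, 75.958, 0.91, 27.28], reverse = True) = [75.958, 54.694, 27.28, 0.91]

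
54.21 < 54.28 True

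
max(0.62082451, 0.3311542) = 0.62082451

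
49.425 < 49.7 True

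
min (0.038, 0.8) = 0.038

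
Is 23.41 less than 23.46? Yes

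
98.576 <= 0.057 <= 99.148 False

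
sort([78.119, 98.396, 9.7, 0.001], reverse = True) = [98.396, 78.119, 9.7, 0.001]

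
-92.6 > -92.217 False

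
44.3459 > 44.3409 True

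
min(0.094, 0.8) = 0.094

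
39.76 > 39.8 False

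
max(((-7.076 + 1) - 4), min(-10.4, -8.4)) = -10.076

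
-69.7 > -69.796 True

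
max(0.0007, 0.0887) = 0.0887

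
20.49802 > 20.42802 True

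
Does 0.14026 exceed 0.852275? No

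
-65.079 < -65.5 False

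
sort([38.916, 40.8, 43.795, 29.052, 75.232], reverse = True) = [75.232, 43.795, 40.8, 38.916, 29.052]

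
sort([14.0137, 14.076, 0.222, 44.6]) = [0.222, 14.0137, 14.076, 44.6]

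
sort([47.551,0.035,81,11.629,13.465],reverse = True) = [81,47.551,13.465,11.629,0.035]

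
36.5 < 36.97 True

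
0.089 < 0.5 True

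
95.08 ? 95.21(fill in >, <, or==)<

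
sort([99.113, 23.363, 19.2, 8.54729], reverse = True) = [99.113, 23.363, 19.2, 8.54729]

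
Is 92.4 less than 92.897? Yes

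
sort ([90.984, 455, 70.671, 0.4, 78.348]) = [0.4, 70.671, 78.348, 90.984, 455]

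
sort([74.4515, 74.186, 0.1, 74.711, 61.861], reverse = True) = [74.711, 74.4515, 74.186, 61.861, 0.1]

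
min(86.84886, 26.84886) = 26.84886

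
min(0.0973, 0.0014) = 0.0014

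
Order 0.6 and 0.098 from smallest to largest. 0.098, 0.6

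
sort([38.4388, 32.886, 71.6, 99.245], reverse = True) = [99.245, 71.6, 38.4388, 32.886]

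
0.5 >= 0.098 True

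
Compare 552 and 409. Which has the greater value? 552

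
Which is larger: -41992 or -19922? -19922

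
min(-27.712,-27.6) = -27.712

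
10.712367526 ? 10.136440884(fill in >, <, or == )>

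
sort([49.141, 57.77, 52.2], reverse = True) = [57.77, 52.2, 49.141]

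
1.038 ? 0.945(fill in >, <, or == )>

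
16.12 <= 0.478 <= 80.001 False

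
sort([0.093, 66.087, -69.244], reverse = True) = [66.087, 0.093, -69.244]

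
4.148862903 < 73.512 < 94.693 True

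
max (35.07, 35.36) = 35.36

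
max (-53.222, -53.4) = -53.222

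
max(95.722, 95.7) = 95.722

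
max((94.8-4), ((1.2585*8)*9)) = 90.8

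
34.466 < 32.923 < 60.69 False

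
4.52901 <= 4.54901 True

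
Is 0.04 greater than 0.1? No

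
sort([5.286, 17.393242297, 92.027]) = [5.286, 17.393242297, 92.027]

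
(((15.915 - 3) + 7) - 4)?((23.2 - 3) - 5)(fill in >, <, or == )>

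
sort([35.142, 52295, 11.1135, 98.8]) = [11.1135, 35.142, 98.8, 52295]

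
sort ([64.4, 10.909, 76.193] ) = [10.909, 64.4, 76.193]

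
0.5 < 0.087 False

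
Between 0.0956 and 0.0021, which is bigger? 0.0956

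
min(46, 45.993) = 45.993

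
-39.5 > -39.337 False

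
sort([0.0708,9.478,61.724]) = [0.0708,9.478,61.724]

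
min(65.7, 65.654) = 65.654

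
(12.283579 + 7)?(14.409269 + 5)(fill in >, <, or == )<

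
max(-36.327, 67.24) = 67.24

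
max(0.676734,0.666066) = 0.676734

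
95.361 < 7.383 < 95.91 False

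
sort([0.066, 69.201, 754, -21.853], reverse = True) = [754, 69.201, 0.066, -21.853]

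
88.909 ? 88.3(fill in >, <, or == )>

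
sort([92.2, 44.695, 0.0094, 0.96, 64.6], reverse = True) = [92.2, 64.6, 44.695, 0.96, 0.0094]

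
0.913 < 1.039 True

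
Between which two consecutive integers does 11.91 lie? 11 and 12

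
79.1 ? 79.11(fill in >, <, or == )<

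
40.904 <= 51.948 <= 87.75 True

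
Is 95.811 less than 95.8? No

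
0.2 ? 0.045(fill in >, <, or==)>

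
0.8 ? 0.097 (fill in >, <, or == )>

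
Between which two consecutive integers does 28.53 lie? 28 and 29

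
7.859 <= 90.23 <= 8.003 False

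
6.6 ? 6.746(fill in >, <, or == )<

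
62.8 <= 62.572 False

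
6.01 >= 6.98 False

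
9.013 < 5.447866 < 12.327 False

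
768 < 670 False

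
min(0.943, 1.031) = 0.943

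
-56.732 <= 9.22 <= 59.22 True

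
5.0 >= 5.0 True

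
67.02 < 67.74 True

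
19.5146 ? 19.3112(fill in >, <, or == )>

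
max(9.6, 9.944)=9.944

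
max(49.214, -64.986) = 49.214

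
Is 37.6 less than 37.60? No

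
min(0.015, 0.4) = 0.015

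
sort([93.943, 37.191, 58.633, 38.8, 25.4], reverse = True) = [93.943, 58.633, 38.8, 37.191, 25.4]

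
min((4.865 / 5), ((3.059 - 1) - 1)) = 0.973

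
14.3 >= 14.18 True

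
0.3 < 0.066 False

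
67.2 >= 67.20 True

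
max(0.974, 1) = 1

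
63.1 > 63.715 False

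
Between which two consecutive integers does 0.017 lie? 0 and 1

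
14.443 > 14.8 False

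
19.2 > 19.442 False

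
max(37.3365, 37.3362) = 37.3365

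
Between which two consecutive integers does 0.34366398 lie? 0 and 1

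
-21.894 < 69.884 True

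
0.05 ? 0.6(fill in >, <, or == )<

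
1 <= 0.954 False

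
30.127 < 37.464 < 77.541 True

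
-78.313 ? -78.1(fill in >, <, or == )<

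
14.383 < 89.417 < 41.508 False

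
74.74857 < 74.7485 False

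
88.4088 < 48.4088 False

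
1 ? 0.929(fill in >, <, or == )>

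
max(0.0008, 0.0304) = 0.0304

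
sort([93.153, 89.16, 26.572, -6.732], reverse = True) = [93.153, 89.16, 26.572, -6.732]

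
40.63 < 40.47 False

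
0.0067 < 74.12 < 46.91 False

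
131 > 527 False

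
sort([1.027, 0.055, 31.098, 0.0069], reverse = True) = [31.098, 1.027, 0.055, 0.0069]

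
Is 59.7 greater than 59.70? No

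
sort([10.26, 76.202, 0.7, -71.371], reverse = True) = [76.202, 10.26, 0.7, -71.371]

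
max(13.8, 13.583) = 13.8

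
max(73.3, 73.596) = 73.596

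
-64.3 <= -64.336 False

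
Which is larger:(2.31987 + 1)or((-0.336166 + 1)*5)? (2.31987 + 1)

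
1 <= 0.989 False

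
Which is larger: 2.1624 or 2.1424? 2.1624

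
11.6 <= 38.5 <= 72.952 True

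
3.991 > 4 False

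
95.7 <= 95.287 False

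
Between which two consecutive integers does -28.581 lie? -29 and -28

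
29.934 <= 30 True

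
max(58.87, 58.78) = 58.87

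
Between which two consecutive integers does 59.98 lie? 59 and 60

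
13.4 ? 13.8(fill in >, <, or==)<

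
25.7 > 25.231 True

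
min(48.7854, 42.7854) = 42.7854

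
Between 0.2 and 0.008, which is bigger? 0.2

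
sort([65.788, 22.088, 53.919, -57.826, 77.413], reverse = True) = [77.413, 65.788, 53.919, 22.088, -57.826]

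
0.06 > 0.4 False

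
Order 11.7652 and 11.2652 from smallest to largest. 11.2652, 11.7652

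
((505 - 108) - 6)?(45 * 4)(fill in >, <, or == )>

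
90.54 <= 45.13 False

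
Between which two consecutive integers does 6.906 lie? 6 and 7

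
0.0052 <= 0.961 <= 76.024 True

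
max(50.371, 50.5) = 50.5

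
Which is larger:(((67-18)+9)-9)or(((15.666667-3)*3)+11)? (((15.666667-3)*3)+11)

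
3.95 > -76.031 True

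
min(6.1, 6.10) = 6.1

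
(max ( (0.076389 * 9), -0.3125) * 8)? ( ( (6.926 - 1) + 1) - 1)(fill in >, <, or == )<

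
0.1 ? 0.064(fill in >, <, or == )>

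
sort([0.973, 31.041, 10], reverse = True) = [31.041, 10, 0.973]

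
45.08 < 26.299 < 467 False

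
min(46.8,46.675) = 46.675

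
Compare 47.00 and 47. They are equal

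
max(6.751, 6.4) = 6.751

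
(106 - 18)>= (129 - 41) True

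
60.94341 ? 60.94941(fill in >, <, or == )<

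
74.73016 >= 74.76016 False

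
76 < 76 False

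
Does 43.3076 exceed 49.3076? No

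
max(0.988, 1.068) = 1.068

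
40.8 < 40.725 False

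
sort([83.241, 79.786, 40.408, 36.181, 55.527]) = [36.181, 40.408, 55.527, 79.786, 83.241]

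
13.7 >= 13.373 True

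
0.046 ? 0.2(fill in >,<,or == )<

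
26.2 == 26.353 False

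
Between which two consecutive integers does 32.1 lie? 32 and 33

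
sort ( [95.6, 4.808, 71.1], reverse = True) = [95.6, 71.1, 4.808]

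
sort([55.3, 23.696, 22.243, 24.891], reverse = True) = [55.3, 24.891, 23.696, 22.243]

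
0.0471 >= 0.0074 True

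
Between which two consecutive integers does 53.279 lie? 53 and 54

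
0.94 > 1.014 False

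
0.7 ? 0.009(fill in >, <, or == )>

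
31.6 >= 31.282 True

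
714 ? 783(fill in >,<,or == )<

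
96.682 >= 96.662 True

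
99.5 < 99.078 False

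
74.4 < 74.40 False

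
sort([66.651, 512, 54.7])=[54.7, 66.651, 512]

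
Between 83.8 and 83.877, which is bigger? 83.877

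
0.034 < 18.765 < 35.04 True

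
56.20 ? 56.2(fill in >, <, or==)==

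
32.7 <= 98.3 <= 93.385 False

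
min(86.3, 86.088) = 86.088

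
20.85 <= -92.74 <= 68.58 False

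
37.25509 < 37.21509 False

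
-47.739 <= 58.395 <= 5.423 False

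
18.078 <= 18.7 True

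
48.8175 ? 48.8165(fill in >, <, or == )>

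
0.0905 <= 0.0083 False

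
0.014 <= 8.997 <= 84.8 True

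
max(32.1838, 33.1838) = 33.1838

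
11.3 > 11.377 False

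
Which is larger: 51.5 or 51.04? 51.5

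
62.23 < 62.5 True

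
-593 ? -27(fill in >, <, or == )<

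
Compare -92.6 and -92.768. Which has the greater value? -92.6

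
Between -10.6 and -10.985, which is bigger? -10.6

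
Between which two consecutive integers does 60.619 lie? 60 and 61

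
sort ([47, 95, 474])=[47, 95, 474]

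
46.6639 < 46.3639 False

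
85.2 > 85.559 False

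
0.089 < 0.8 True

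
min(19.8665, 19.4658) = 19.4658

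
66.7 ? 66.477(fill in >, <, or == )>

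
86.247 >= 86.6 False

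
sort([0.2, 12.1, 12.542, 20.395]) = [0.2, 12.1, 12.542, 20.395]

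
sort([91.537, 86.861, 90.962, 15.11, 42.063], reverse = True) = [91.537, 90.962, 86.861, 42.063, 15.11]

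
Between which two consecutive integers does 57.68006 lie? 57 and 58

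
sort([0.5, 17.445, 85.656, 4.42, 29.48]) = [0.5, 4.42, 17.445, 29.48, 85.656]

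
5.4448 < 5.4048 False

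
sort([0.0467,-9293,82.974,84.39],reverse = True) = [84.39,82.974,0.0467,-9293]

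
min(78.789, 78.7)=78.7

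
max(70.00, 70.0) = 70.0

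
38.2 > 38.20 False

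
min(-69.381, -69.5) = -69.5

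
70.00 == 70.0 True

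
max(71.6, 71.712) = 71.712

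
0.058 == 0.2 False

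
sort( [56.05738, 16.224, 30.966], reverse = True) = [56.05738, 30.966, 16.224]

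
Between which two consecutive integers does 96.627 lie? 96 and 97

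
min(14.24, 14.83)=14.24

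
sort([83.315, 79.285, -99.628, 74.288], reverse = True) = [83.315, 79.285, 74.288, -99.628]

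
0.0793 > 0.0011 True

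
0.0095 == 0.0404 False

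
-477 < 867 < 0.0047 False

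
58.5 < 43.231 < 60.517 False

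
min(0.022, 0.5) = 0.022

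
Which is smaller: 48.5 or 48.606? 48.5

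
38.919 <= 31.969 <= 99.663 False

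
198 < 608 True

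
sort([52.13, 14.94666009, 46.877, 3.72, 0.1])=[0.1, 3.72, 14.94666009, 46.877, 52.13]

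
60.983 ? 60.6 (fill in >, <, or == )>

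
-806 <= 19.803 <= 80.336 True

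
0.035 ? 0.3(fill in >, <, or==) <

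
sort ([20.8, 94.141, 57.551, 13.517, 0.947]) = [0.947, 13.517, 20.8, 57.551, 94.141]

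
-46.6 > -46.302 False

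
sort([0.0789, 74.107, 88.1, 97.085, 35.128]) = [0.0789, 35.128, 74.107, 88.1, 97.085]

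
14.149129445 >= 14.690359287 False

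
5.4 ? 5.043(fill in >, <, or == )>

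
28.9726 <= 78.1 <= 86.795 True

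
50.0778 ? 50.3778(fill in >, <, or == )<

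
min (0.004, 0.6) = 0.004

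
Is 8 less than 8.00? No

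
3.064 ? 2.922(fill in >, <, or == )>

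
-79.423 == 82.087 False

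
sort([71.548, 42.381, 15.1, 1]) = [1, 15.1, 42.381, 71.548]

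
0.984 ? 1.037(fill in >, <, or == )<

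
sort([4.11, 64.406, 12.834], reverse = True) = [64.406, 12.834, 4.11]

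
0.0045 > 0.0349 False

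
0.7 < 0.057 False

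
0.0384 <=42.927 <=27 False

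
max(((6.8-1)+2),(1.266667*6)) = 7.8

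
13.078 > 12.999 True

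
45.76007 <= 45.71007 False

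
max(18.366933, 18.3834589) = 18.3834589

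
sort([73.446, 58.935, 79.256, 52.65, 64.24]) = [52.65, 58.935, 64.24, 73.446, 79.256]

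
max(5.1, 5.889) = 5.889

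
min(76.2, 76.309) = 76.2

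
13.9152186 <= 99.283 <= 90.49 False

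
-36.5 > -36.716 True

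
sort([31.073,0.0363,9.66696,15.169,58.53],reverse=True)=[58.53,31.073,15.169,9.66696,0.0363]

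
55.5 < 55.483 False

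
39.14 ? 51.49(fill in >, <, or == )<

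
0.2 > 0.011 True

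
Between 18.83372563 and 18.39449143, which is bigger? 18.83372563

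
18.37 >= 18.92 False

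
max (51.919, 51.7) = 51.919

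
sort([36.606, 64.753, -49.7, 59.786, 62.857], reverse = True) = [64.753, 62.857, 59.786, 36.606, -49.7]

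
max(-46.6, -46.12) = -46.12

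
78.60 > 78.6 False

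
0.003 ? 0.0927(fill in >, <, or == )<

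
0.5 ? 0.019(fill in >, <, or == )>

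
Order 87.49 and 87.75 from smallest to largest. 87.49, 87.75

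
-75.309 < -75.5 False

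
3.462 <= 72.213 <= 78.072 True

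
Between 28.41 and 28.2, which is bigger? 28.41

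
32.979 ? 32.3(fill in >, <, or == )>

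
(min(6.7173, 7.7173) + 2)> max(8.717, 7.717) True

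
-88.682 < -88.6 True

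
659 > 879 False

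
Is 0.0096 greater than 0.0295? No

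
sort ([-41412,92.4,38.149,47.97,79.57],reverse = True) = [92.4,79.57,47.97,38.149,-41412]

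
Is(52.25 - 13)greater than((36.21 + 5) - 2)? Yes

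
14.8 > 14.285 True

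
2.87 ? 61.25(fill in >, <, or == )<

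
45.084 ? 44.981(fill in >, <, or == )>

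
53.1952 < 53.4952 True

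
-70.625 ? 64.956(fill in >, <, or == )<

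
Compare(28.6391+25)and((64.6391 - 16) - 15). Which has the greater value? (28.6391+25)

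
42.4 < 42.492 True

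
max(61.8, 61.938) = 61.938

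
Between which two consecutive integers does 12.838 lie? 12 and 13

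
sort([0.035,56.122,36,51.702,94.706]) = [0.035,36,51.702,56.122,94.706]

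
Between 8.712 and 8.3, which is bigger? 8.712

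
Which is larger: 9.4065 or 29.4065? 29.4065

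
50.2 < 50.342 True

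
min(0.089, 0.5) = 0.089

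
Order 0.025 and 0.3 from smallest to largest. 0.025, 0.3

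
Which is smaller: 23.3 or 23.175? 23.175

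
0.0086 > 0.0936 False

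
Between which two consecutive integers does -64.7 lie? -65 and -64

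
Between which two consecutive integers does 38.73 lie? 38 and 39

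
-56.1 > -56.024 False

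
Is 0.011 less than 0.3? Yes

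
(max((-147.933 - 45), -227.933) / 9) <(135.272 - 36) True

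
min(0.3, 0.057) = 0.057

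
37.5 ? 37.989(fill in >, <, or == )<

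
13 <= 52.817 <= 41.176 False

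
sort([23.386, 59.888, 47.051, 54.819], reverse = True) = [59.888, 54.819, 47.051, 23.386]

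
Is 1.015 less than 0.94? No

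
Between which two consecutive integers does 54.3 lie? 54 and 55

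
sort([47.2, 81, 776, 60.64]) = [47.2, 60.64, 81, 776]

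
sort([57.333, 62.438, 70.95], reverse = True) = [70.95, 62.438, 57.333]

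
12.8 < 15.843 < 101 True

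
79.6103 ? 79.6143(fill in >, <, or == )<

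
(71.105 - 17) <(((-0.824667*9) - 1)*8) False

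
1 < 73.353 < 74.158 True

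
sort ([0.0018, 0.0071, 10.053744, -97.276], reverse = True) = [10.053744, 0.0071, 0.0018, -97.276]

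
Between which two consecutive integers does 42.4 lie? 42 and 43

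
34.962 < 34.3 False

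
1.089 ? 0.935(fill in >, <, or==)>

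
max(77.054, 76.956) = 77.054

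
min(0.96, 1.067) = 0.96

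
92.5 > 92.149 True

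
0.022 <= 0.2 True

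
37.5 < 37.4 False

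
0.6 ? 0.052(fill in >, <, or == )>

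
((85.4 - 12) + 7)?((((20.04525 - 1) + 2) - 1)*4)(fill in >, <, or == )>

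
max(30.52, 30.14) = 30.52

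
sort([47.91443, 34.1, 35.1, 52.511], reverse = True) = [52.511, 47.91443, 35.1, 34.1]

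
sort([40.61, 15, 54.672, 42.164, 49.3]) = [15, 40.61, 42.164, 49.3, 54.672]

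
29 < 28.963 False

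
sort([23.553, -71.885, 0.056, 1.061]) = [-71.885, 0.056, 1.061, 23.553]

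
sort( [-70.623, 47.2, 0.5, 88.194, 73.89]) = [-70.623, 0.5, 47.2, 73.89, 88.194]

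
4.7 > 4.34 True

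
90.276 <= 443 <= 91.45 False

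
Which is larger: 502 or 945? 945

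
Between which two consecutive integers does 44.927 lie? 44 and 45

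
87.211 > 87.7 False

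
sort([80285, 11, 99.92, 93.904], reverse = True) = [80285, 99.92, 93.904, 11]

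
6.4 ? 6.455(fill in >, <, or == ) <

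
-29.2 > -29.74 True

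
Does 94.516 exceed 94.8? No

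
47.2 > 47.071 True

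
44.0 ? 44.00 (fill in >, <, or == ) ==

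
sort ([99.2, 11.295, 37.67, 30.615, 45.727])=[11.295, 30.615, 37.67, 45.727, 99.2]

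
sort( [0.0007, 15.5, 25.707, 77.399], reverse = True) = [77.399, 25.707, 15.5, 0.0007]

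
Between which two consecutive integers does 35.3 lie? 35 and 36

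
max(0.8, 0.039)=0.8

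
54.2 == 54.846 False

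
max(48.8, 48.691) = 48.8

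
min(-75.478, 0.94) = -75.478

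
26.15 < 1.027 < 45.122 False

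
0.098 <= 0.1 True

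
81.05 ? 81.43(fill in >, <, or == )<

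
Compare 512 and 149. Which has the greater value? 512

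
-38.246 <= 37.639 True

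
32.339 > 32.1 True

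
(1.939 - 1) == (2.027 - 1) False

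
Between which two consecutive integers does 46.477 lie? 46 and 47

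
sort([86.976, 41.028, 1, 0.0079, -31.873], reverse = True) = [86.976, 41.028, 1, 0.0079, -31.873]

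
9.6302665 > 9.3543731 True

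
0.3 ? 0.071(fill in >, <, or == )>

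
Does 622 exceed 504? Yes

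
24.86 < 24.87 True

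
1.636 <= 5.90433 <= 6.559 True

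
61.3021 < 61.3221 True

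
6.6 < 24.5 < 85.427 True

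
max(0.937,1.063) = 1.063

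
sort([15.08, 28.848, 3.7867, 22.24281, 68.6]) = [3.7867, 15.08, 22.24281, 28.848, 68.6]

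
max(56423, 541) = 56423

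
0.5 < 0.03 False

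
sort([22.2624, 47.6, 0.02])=[0.02, 22.2624, 47.6]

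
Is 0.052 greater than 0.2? No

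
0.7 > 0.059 True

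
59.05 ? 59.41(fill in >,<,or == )<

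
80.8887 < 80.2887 False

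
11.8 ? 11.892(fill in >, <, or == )<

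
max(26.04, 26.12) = 26.12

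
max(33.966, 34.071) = 34.071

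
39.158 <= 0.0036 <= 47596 False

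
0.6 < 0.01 False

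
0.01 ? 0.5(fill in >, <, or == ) <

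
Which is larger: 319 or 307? 319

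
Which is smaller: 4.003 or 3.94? 3.94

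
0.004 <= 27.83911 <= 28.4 True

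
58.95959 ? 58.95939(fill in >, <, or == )>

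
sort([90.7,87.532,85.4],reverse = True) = [90.7,87.532,85.4]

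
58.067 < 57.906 False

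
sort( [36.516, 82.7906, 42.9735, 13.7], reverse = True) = [82.7906, 42.9735, 36.516, 13.7]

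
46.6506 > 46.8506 False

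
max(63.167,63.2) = 63.2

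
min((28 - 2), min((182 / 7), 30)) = 26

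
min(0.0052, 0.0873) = 0.0052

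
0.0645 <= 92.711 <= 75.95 False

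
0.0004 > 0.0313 False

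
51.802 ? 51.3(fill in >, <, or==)>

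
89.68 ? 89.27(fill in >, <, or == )>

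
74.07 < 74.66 True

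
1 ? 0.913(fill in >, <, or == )>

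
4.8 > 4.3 True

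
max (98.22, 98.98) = 98.98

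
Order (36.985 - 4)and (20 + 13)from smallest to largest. (36.985 - 4), (20 + 13)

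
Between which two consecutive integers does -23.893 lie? -24 and -23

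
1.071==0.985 False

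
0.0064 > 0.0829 False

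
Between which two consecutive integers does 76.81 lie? 76 and 77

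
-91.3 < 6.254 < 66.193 True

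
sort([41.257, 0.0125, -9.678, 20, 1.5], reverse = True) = [41.257, 20, 1.5, 0.0125, -9.678]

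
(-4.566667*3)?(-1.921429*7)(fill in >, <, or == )<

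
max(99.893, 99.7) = 99.893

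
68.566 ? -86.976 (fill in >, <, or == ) >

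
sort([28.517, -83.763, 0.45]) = [-83.763, 0.45, 28.517]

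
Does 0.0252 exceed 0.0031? Yes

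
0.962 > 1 False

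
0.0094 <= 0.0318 True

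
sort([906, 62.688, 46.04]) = [46.04, 62.688, 906]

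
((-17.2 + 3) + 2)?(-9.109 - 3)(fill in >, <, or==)<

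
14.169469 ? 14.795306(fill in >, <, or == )<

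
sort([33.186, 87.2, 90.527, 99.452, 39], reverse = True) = [99.452, 90.527, 87.2, 39, 33.186]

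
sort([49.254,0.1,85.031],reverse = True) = [85.031,49.254,0.1]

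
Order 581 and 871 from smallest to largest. 581, 871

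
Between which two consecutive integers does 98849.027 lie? 98849 and 98850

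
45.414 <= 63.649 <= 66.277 True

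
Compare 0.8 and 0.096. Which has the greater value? 0.8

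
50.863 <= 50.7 False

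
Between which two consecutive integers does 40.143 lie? 40 and 41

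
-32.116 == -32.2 False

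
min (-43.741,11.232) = -43.741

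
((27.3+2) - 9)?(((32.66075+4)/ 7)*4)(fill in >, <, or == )<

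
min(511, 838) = 511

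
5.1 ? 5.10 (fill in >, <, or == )==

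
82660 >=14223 True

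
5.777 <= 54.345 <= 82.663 True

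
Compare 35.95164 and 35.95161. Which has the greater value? 35.95164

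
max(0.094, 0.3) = 0.3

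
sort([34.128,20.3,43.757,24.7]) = [20.3,24.7,34.128,43.757]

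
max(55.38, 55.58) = 55.58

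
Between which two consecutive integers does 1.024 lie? 1 and 2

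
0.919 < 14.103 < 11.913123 False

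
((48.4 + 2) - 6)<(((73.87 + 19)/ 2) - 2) True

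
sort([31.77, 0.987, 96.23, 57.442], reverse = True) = [96.23, 57.442, 31.77, 0.987]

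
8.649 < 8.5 False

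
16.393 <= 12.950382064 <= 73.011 False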